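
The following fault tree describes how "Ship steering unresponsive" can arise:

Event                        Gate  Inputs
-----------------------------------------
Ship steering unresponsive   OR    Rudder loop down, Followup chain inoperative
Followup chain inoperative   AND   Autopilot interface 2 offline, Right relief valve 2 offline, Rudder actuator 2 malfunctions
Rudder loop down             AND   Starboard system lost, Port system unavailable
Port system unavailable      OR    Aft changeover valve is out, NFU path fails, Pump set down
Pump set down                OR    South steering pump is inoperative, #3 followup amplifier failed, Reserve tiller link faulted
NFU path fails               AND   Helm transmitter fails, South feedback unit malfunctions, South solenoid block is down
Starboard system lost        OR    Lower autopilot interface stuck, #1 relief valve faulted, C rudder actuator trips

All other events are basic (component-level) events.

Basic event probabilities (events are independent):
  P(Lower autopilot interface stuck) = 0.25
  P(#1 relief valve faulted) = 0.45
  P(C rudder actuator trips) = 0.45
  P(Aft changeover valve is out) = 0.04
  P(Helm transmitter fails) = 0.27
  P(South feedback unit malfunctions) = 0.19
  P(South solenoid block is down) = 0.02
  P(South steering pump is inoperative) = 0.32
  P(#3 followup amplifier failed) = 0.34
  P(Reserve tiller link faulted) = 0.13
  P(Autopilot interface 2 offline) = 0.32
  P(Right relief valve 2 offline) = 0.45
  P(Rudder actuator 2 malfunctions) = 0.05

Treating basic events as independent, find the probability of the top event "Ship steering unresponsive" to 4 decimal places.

P(Starboard system lost) [OR] = 1 − (1−0.25) × (1−0.45) × (1−0.45) = 0.773125
P(NFU path fails) [AND] = 0.27 × 0.19 × 0.02 = 0.001026
P(Pump set down) [OR] = 1 − (1−0.32) × (1−0.34) × (1−0.13) = 0.609544
P(Port system unavailable) [OR] = 1 − (1−0.04) × (1−0.001026) × (1−0.609544) = 0.625547
P(Rudder loop down) [AND] = 0.773125 × 0.625547 = 0.483626
P(Followup chain inoperative) [AND] = 0.32 × 0.45 × 0.05 = 0.007200
P(Ship steering unresponsive) [OR] = 1 − (1−0.483626) × (1−0.007200) = 0.487344
Rounded to 4 decimal places: P(Ship steering unresponsive) ≈ 0.4873.

0.4873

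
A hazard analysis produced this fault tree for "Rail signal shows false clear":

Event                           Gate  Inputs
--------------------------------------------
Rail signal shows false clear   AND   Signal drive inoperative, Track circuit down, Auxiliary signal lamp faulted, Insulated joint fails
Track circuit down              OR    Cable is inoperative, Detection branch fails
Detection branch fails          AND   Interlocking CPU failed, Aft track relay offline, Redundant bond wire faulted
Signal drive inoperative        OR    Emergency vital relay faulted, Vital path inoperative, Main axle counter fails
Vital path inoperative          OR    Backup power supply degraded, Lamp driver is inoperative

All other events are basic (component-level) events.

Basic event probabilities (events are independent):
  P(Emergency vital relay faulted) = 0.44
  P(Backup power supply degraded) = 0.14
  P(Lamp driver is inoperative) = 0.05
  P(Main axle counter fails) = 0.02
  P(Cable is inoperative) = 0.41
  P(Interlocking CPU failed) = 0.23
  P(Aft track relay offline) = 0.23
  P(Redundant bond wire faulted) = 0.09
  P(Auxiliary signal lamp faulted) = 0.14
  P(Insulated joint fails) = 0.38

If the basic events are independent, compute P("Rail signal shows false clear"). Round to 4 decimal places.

0.0121

P(Vital path inoperative) [OR] = 1 − (1−0.14) × (1−0.05) = 0.183000
P(Signal drive inoperative) [OR] = 1 − (1−0.44) × (1−0.183000) × (1−0.02) = 0.551630
P(Detection branch fails) [AND] = 0.23 × 0.23 × 0.09 = 0.004761
P(Track circuit down) [OR] = 1 − (1−0.41) × (1−0.004761) = 0.412809
P(Rail signal shows false clear) [AND] = 0.551630 × 0.412809 × 0.14 × 0.38 = 0.012115
Rounded to 4 decimal places: P(Rail signal shows false clear) ≈ 0.0121.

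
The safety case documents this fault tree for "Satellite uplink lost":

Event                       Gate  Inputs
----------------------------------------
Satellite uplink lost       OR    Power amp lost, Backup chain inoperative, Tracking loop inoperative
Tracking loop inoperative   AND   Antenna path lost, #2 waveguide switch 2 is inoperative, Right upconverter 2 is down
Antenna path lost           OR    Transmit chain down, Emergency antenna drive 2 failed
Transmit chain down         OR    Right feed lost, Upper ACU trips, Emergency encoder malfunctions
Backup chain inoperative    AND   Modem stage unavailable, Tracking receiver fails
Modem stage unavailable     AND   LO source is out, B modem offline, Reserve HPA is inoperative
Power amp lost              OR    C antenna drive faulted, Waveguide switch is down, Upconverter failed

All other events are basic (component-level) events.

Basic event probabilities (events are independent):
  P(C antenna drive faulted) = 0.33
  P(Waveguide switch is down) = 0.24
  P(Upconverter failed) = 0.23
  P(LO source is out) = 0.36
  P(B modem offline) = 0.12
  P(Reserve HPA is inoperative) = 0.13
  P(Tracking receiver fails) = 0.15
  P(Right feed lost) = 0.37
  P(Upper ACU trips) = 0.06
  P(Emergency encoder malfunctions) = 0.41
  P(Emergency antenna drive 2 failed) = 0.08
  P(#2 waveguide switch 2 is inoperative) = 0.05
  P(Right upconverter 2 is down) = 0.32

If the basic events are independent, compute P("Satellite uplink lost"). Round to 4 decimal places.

0.6125

P(Power amp lost) [OR] = 1 − (1−0.33) × (1−0.24) × (1−0.23) = 0.607916
P(Modem stage unavailable) [AND] = 0.36 × 0.12 × 0.13 = 0.005616
P(Backup chain inoperative) [AND] = 0.005616 × 0.15 = 0.000842
P(Transmit chain down) [OR] = 1 − (1−0.37) × (1−0.06) × (1−0.41) = 0.650602
P(Antenna path lost) [OR] = 1 − (1−0.650602) × (1−0.08) = 0.678554
P(Tracking loop inoperative) [AND] = 0.678554 × 0.05 × 0.32 = 0.010857
P(Satellite uplink lost) [OR] = 1 − (1−0.607916) × (1−0.000842) × (1−0.010857) = 0.612499
Rounded to 4 decimal places: P(Satellite uplink lost) ≈ 0.6125.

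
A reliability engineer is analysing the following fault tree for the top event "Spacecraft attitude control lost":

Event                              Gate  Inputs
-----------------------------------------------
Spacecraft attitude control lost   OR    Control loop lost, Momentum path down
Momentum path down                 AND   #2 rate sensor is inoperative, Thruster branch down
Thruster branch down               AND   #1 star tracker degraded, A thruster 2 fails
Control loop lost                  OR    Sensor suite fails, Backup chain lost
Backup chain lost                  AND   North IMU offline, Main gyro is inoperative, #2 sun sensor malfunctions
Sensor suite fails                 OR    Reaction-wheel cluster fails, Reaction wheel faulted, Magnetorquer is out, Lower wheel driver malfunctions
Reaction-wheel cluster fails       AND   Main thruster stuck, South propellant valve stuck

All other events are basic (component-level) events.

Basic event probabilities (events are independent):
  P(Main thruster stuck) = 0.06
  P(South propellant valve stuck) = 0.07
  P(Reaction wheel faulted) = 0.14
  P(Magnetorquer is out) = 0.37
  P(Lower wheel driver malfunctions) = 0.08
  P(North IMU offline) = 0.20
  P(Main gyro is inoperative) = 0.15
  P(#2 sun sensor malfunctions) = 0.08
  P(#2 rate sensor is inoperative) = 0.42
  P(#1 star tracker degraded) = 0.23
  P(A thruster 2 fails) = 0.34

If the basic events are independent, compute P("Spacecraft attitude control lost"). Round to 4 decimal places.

0.5211

P(Reaction-wheel cluster fails) [AND] = 0.06 × 0.07 = 0.004200
P(Sensor suite fails) [OR] = 1 − (1−0.004200) × (1−0.14) × (1−0.37) × (1−0.08) = 0.503638
P(Backup chain lost) [AND] = 0.20 × 0.15 × 0.08 = 0.002400
P(Control loop lost) [OR] = 1 − (1−0.503638) × (1−0.002400) = 0.504829
P(Thruster branch down) [AND] = 0.23 × 0.34 = 0.078200
P(Momentum path down) [AND] = 0.42 × 0.078200 = 0.032844
P(Spacecraft attitude control lost) [OR] = 1 − (1−0.504829) × (1−0.032844) = 0.521092
Rounded to 4 decimal places: P(Spacecraft attitude control lost) ≈ 0.5211.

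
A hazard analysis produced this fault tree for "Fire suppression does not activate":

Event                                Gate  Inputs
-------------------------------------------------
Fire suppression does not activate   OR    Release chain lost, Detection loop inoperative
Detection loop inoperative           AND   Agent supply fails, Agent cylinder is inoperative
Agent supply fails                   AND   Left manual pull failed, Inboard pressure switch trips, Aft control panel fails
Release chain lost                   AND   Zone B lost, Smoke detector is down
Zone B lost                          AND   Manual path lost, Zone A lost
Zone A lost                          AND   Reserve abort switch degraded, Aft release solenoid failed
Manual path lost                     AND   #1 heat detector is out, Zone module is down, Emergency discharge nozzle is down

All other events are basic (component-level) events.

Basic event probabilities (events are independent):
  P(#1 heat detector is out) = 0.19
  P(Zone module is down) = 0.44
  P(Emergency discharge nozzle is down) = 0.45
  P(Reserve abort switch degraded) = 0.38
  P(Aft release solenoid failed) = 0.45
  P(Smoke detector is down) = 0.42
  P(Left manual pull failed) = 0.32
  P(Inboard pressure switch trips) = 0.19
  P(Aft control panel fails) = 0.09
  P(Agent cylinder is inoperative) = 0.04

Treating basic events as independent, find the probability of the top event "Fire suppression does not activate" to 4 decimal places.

P(Manual path lost) [AND] = 0.19 × 0.44 × 0.45 = 0.037620
P(Zone A lost) [AND] = 0.38 × 0.45 = 0.171000
P(Zone B lost) [AND] = 0.037620 × 0.171000 = 0.006433
P(Release chain lost) [AND] = 0.006433 × 0.42 = 0.002702
P(Agent supply fails) [AND] = 0.32 × 0.19 × 0.09 = 0.005472
P(Detection loop inoperative) [AND] = 0.005472 × 0.04 = 0.000219
P(Fire suppression does not activate) [OR] = 1 − (1−0.002702) × (1−0.000219) = 0.002920
Rounded to 4 decimal places: P(Fire suppression does not activate) ≈ 0.0029.

0.0029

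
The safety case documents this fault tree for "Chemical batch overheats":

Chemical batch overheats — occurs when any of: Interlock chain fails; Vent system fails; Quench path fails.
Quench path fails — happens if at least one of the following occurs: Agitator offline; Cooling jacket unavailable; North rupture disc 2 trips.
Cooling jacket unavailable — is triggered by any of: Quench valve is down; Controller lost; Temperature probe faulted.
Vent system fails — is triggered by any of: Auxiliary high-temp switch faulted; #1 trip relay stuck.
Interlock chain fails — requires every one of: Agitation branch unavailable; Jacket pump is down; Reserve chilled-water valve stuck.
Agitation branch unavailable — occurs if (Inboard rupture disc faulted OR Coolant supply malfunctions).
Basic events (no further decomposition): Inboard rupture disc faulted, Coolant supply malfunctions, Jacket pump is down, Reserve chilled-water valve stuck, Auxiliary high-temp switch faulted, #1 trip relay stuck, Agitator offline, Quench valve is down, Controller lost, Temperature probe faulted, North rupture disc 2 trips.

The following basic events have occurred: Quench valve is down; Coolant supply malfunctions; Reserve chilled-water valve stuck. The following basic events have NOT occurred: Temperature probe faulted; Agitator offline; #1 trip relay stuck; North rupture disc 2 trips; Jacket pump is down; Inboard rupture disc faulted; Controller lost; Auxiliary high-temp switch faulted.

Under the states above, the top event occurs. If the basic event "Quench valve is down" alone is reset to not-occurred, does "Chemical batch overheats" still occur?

No

Counterfactual: set "Quench valve is down" to not occurred.
Agitation branch unavailable [OR]: Inboard rupture disc faulted=not, Coolant supply malfunctions=occurs → at least one input occurs → occurs.
Interlock chain fails [AND]: Agitation branch unavailable=occurs, Jacket pump is down=not, Reserve chilled-water valve stuck=occurs → not all inputs occur → does not occur.
Vent system fails [OR]: Auxiliary high-temp switch faulted=not, #1 trip relay stuck=not → no input occurs → does not occur.
Cooling jacket unavailable [OR]: Quench valve is down=not, Controller lost=not, Temperature probe faulted=not → no input occurs → does not occur.
Quench path fails [OR]: Agitator offline=not, Cooling jacket unavailable=not, North rupture disc 2 trips=not → no input occurs → does not occur.
Chemical batch overheats [OR]: Interlock chain fails=not, Vent system fails=not, Quench path fails=not → no input occurs → does not occur.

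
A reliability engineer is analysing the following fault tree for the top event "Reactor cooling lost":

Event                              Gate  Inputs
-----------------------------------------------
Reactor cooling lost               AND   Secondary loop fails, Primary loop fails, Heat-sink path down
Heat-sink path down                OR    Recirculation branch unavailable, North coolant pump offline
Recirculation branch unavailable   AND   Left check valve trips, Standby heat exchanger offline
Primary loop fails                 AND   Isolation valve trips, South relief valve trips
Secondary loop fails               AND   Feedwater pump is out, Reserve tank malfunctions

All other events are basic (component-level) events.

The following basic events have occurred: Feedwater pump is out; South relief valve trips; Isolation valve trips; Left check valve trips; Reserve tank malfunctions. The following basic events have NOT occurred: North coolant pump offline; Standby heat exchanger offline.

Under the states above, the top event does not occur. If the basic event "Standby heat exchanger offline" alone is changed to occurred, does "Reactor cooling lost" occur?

Yes

Counterfactual: set "Standby heat exchanger offline" to occurred.
Secondary loop fails [AND]: Feedwater pump is out=occurs, Reserve tank malfunctions=occurs → all inputs occur → occurs.
Primary loop fails [AND]: Isolation valve trips=occurs, South relief valve trips=occurs → all inputs occur → occurs.
Recirculation branch unavailable [AND]: Left check valve trips=occurs, Standby heat exchanger offline=occurs → all inputs occur → occurs.
Heat-sink path down [OR]: Recirculation branch unavailable=occurs, North coolant pump offline=not → at least one input occurs → occurs.
Reactor cooling lost [AND]: Secondary loop fails=occurs, Primary loop fails=occurs, Heat-sink path down=occurs → all inputs occur → occurs.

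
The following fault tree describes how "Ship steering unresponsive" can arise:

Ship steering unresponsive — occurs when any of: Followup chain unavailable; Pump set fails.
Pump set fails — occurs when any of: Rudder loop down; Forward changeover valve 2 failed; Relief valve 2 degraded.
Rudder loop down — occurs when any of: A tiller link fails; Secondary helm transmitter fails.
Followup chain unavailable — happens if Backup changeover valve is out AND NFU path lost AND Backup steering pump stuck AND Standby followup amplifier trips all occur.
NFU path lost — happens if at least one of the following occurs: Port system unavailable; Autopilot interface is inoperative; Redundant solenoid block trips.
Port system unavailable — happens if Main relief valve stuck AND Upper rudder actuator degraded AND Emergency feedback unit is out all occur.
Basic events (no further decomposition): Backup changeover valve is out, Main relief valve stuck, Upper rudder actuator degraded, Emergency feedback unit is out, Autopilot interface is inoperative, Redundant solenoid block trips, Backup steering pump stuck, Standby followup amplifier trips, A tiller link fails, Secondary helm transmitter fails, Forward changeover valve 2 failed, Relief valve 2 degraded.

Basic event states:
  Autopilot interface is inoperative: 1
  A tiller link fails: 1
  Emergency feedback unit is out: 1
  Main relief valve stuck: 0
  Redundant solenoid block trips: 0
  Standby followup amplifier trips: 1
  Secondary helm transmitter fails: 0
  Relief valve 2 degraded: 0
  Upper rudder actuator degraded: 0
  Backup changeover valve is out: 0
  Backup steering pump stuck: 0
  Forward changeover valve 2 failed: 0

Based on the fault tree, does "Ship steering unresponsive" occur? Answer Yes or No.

Yes

Port system unavailable [AND]: Main relief valve stuck=not, Upper rudder actuator degraded=not, Emergency feedback unit is out=occurs → not all inputs occur → does not occur.
NFU path lost [OR]: Port system unavailable=not, Autopilot interface is inoperative=occurs, Redundant solenoid block trips=not → at least one input occurs → occurs.
Followup chain unavailable [AND]: Backup changeover valve is out=not, NFU path lost=occurs, Backup steering pump stuck=not, Standby followup amplifier trips=occurs → not all inputs occur → does not occur.
Rudder loop down [OR]: A tiller link fails=occurs, Secondary helm transmitter fails=not → at least one input occurs → occurs.
Pump set fails [OR]: Rudder loop down=occurs, Forward changeover valve 2 failed=not, Relief valve 2 degraded=not → at least one input occurs → occurs.
Ship steering unresponsive [OR]: Followup chain unavailable=not, Pump set fails=occurs → at least one input occurs → occurs.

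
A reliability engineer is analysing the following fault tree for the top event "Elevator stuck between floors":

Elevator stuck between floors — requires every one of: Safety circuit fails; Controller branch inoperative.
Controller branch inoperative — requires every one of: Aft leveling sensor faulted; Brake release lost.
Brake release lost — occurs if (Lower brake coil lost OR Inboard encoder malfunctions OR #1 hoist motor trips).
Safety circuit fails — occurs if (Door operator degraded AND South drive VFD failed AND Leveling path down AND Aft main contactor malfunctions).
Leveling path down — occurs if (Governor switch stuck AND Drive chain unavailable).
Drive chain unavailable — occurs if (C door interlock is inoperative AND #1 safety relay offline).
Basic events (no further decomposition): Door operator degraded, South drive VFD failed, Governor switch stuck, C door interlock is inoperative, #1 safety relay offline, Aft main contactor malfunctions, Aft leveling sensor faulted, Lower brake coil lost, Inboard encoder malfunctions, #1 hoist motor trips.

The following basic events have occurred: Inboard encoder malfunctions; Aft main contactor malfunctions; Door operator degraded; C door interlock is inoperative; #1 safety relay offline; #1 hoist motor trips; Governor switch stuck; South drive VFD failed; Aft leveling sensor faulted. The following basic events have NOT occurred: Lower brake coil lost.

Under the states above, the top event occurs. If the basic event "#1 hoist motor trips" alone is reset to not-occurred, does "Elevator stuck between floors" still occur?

Counterfactual: set "#1 hoist motor trips" to not occurred.
Drive chain unavailable [AND]: C door interlock is inoperative=occurs, #1 safety relay offline=occurs → all inputs occur → occurs.
Leveling path down [AND]: Governor switch stuck=occurs, Drive chain unavailable=occurs → all inputs occur → occurs.
Safety circuit fails [AND]: Door operator degraded=occurs, South drive VFD failed=occurs, Leveling path down=occurs, Aft main contactor malfunctions=occurs → all inputs occur → occurs.
Brake release lost [OR]: Lower brake coil lost=not, Inboard encoder malfunctions=occurs, #1 hoist motor trips=not → at least one input occurs → occurs.
Controller branch inoperative [AND]: Aft leveling sensor faulted=occurs, Brake release lost=occurs → all inputs occur → occurs.
Elevator stuck between floors [AND]: Safety circuit fails=occurs, Controller branch inoperative=occurs → all inputs occur → occurs.

Yes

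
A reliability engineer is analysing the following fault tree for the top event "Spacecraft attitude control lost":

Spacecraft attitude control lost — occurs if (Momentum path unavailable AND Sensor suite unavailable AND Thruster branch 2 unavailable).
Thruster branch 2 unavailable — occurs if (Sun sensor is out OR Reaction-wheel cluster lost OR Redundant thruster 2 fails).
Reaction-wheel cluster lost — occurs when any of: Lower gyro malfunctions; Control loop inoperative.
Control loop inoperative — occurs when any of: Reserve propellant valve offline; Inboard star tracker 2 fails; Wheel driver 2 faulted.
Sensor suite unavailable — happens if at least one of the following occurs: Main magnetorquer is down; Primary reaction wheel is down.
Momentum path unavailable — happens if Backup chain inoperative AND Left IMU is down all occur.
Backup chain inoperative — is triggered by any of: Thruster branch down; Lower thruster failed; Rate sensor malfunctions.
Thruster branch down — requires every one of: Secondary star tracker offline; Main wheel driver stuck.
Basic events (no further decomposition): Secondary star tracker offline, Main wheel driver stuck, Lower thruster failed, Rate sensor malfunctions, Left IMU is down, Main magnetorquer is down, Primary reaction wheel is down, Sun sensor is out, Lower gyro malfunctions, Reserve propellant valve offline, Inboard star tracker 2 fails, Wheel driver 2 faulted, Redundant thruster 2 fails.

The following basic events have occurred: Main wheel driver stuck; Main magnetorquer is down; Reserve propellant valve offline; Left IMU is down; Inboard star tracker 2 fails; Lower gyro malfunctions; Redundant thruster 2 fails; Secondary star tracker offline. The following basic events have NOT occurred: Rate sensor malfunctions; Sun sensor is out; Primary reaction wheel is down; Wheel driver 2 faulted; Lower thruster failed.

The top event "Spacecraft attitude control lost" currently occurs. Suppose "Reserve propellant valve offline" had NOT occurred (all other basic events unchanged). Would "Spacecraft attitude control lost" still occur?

Yes

Counterfactual: set "Reserve propellant valve offline" to not occurred.
Thruster branch down [AND]: Secondary star tracker offline=occurs, Main wheel driver stuck=occurs → all inputs occur → occurs.
Backup chain inoperative [OR]: Thruster branch down=occurs, Lower thruster failed=not, Rate sensor malfunctions=not → at least one input occurs → occurs.
Momentum path unavailable [AND]: Backup chain inoperative=occurs, Left IMU is down=occurs → all inputs occur → occurs.
Sensor suite unavailable [OR]: Main magnetorquer is down=occurs, Primary reaction wheel is down=not → at least one input occurs → occurs.
Control loop inoperative [OR]: Reserve propellant valve offline=not, Inboard star tracker 2 fails=occurs, Wheel driver 2 faulted=not → at least one input occurs → occurs.
Reaction-wheel cluster lost [OR]: Lower gyro malfunctions=occurs, Control loop inoperative=occurs → at least one input occurs → occurs.
Thruster branch 2 unavailable [OR]: Sun sensor is out=not, Reaction-wheel cluster lost=occurs, Redundant thruster 2 fails=occurs → at least one input occurs → occurs.
Spacecraft attitude control lost [AND]: Momentum path unavailable=occurs, Sensor suite unavailable=occurs, Thruster branch 2 unavailable=occurs → all inputs occur → occurs.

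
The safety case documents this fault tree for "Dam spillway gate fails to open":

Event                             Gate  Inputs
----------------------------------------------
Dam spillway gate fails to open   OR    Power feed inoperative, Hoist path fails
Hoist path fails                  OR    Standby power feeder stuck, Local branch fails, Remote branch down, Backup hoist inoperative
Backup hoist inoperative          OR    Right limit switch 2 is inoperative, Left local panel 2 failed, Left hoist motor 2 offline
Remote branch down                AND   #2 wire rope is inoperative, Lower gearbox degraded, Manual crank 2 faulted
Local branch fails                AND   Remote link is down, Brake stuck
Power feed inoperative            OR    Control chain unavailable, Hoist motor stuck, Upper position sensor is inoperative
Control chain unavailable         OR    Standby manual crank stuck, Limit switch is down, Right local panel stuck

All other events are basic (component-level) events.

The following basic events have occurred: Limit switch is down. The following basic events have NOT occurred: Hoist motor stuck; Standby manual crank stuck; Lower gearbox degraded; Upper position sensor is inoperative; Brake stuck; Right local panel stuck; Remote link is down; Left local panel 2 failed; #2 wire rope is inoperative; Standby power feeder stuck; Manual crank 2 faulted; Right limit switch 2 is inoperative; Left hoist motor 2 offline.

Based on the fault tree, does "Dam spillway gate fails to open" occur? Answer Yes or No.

Control chain unavailable [OR]: Standby manual crank stuck=not, Limit switch is down=occurs, Right local panel stuck=not → at least one input occurs → occurs.
Power feed inoperative [OR]: Control chain unavailable=occurs, Hoist motor stuck=not, Upper position sensor is inoperative=not → at least one input occurs → occurs.
Local branch fails [AND]: Remote link is down=not, Brake stuck=not → not all inputs occur → does not occur.
Remote branch down [AND]: #2 wire rope is inoperative=not, Lower gearbox degraded=not, Manual crank 2 faulted=not → not all inputs occur → does not occur.
Backup hoist inoperative [OR]: Right limit switch 2 is inoperative=not, Left local panel 2 failed=not, Left hoist motor 2 offline=not → no input occurs → does not occur.
Hoist path fails [OR]: Standby power feeder stuck=not, Local branch fails=not, Remote branch down=not, Backup hoist inoperative=not → no input occurs → does not occur.
Dam spillway gate fails to open [OR]: Power feed inoperative=occurs, Hoist path fails=not → at least one input occurs → occurs.

Yes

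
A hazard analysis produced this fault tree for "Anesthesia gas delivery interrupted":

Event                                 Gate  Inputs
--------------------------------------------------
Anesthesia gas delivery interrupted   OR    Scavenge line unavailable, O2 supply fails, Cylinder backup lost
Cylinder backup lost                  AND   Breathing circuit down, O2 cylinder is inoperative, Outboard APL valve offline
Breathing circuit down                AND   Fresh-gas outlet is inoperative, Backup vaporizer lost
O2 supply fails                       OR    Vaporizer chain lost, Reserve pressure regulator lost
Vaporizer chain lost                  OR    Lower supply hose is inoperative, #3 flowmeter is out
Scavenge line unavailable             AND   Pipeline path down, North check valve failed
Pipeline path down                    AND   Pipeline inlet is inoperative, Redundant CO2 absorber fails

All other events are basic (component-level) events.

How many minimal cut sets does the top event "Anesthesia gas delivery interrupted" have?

Pipeline path down [AND]: one cut set from each child combined → 1 × 1 = 1 cut set(s).
Scavenge line unavailable [AND]: one cut set from each child combined → 1 × 1 = 1 cut set(s).
Vaporizer chain lost [OR]: union of children's cut sets → 2 cut set(s).
O2 supply fails [OR]: union of children's cut sets → 3 cut set(s).
Breathing circuit down [AND]: one cut set from each child combined → 1 × 1 = 1 cut set(s).
Cylinder backup lost [AND]: one cut set from each child combined → 1 × 1 × 1 = 1 cut set(s).
Anesthesia gas delivery interrupted [OR]: union of children's cut sets → 5 cut set(s).
Minimal cut sets: {North check valve failed, Pipeline inlet is inoperative, Redundant CO2 absorber fails}; {Lower supply hose is inoperative}; {#3 flowmeter is out}; {Reserve pressure regulator lost}; {Backup vaporizer lost, Fresh-gas outlet is inoperative, O2 cylinder is inoperative, Outboard APL valve offline}.

5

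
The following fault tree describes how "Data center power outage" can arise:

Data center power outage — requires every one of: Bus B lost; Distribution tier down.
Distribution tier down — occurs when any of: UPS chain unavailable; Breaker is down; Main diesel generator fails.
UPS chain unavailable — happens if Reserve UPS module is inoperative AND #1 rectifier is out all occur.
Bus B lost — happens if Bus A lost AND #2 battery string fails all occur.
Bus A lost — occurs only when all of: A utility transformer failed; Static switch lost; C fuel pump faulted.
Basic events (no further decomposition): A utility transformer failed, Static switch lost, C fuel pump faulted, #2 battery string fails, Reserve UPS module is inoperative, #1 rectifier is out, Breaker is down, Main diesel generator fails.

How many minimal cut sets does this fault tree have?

Bus A lost [AND]: one cut set from each child combined → 1 × 1 × 1 = 1 cut set(s).
Bus B lost [AND]: one cut set from each child combined → 1 × 1 = 1 cut set(s).
UPS chain unavailable [AND]: one cut set from each child combined → 1 × 1 = 1 cut set(s).
Distribution tier down [OR]: union of children's cut sets → 3 cut set(s).
Data center power outage [AND]: one cut set from each child combined → 1 × 3 = 3 cut set(s).
Minimal cut sets: {#1 rectifier is out, #2 battery string fails, A utility transformer failed, C fuel pump faulted, Reserve UPS module is inoperative, Static switch lost}; {#2 battery string fails, A utility transformer failed, Breaker is down, C fuel pump faulted, Static switch lost}; {#2 battery string fails, A utility transformer failed, C fuel pump faulted, Main diesel generator fails, Static switch lost}.

3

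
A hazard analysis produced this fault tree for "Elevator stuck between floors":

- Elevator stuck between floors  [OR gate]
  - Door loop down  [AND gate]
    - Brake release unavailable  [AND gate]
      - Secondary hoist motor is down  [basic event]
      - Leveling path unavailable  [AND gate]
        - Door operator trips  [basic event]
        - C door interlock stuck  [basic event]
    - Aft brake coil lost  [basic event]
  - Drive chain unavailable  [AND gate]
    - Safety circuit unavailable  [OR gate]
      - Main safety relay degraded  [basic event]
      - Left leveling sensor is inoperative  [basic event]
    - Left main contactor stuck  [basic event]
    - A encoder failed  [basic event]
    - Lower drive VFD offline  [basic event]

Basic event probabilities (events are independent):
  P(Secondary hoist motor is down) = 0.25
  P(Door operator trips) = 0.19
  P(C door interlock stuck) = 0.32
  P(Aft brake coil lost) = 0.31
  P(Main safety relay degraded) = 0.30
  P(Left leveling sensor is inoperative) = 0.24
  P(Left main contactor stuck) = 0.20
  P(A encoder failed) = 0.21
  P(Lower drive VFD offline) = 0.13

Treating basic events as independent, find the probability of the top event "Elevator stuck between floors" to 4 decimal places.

P(Leveling path unavailable) [AND] = 0.19 × 0.32 = 0.060800
P(Brake release unavailable) [AND] = 0.25 × 0.060800 = 0.015200
P(Door loop down) [AND] = 0.015200 × 0.31 = 0.004712
P(Safety circuit unavailable) [OR] = 1 − (1−0.30) × (1−0.24) = 0.468000
P(Drive chain unavailable) [AND] = 0.468000 × 0.20 × 0.21 × 0.13 = 0.002555
P(Elevator stuck between floors) [OR] = 1 − (1−0.004712) × (1−0.002555) = 0.007255
Rounded to 4 decimal places: P(Elevator stuck between floors) ≈ 0.0073.

0.0073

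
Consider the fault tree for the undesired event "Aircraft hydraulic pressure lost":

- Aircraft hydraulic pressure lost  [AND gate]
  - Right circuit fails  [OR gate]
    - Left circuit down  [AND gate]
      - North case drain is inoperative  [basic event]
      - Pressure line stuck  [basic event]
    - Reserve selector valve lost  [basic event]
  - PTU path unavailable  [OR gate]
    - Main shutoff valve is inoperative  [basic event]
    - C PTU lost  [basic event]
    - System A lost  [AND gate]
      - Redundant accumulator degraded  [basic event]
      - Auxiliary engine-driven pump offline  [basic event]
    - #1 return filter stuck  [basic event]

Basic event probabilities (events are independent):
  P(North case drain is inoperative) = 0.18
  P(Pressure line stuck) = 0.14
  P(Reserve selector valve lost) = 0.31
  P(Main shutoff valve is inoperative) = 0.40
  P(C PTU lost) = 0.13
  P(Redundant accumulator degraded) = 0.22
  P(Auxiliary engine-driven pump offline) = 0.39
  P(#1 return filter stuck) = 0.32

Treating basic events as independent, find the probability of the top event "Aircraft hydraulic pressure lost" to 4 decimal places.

P(Left circuit down) [AND] = 0.18 × 0.14 = 0.025200
P(Right circuit fails) [OR] = 1 − (1−0.025200) × (1−0.31) = 0.327388
P(System A lost) [AND] = 0.22 × 0.39 = 0.085800
P(PTU path unavailable) [OR] = 1 − (1−0.40) × (1−0.13) × (1−0.085800) × (1−0.32) = 0.675496
P(Aircraft hydraulic pressure lost) [AND] = 0.327388 × 0.675496 = 0.221149
Rounded to 4 decimal places: P(Aircraft hydraulic pressure lost) ≈ 0.2211.

0.2211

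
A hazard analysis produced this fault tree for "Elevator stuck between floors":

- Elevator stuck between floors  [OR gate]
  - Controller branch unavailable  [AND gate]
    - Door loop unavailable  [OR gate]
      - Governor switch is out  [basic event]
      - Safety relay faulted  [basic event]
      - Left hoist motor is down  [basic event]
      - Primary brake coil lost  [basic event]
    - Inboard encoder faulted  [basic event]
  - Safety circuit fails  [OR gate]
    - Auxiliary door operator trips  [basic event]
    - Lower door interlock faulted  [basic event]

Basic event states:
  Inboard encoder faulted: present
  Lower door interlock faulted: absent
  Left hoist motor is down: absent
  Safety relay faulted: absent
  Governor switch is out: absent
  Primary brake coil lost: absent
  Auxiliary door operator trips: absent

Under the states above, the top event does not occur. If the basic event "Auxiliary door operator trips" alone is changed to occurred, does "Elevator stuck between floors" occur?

Counterfactual: set "Auxiliary door operator trips" to occurred.
Door loop unavailable [OR]: Governor switch is out=not, Safety relay faulted=not, Left hoist motor is down=not, Primary brake coil lost=not → no input occurs → does not occur.
Controller branch unavailable [AND]: Door loop unavailable=not, Inboard encoder faulted=occurs → not all inputs occur → does not occur.
Safety circuit fails [OR]: Auxiliary door operator trips=occurs, Lower door interlock faulted=not → at least one input occurs → occurs.
Elevator stuck between floors [OR]: Controller branch unavailable=not, Safety circuit fails=occurs → at least one input occurs → occurs.

Yes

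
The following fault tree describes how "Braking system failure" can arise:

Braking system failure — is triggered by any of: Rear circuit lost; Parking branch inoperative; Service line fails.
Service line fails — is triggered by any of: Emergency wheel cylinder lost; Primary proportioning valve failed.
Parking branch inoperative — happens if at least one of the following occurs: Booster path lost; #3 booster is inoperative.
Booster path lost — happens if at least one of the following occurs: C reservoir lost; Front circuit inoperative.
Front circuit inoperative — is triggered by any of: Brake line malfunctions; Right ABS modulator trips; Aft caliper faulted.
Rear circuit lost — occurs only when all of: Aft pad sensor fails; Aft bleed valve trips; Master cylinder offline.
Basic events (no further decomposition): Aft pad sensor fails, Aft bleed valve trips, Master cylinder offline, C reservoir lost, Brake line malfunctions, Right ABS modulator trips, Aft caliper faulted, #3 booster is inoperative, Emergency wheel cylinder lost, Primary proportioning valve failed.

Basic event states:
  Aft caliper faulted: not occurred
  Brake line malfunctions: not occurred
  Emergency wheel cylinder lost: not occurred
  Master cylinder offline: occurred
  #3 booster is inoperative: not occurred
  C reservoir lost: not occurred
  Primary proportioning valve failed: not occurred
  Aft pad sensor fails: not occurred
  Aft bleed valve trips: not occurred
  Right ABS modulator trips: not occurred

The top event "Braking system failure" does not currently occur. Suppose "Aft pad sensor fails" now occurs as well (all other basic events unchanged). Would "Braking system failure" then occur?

Counterfactual: set "Aft pad sensor fails" to occurred.
Rear circuit lost [AND]: Aft pad sensor fails=occurs, Aft bleed valve trips=not, Master cylinder offline=occurs → not all inputs occur → does not occur.
Front circuit inoperative [OR]: Brake line malfunctions=not, Right ABS modulator trips=not, Aft caliper faulted=not → no input occurs → does not occur.
Booster path lost [OR]: C reservoir lost=not, Front circuit inoperative=not → no input occurs → does not occur.
Parking branch inoperative [OR]: Booster path lost=not, #3 booster is inoperative=not → no input occurs → does not occur.
Service line fails [OR]: Emergency wheel cylinder lost=not, Primary proportioning valve failed=not → no input occurs → does not occur.
Braking system failure [OR]: Rear circuit lost=not, Parking branch inoperative=not, Service line fails=not → no input occurs → does not occur.

No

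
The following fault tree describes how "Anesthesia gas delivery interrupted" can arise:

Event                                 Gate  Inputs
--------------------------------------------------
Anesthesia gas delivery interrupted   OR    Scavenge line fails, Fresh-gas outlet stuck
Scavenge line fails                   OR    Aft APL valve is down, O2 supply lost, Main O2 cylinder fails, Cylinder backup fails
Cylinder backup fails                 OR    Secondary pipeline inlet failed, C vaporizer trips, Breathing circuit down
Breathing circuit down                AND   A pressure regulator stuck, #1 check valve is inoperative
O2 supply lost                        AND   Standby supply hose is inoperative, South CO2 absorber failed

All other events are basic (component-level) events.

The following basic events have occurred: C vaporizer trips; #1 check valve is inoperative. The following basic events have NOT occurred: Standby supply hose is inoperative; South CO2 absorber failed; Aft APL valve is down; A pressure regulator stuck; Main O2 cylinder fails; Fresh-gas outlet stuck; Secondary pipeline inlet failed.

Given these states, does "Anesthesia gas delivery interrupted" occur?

Yes

O2 supply lost [AND]: Standby supply hose is inoperative=not, South CO2 absorber failed=not → not all inputs occur → does not occur.
Breathing circuit down [AND]: A pressure regulator stuck=not, #1 check valve is inoperative=occurs → not all inputs occur → does not occur.
Cylinder backup fails [OR]: Secondary pipeline inlet failed=not, C vaporizer trips=occurs, Breathing circuit down=not → at least one input occurs → occurs.
Scavenge line fails [OR]: Aft APL valve is down=not, O2 supply lost=not, Main O2 cylinder fails=not, Cylinder backup fails=occurs → at least one input occurs → occurs.
Anesthesia gas delivery interrupted [OR]: Scavenge line fails=occurs, Fresh-gas outlet stuck=not → at least one input occurs → occurs.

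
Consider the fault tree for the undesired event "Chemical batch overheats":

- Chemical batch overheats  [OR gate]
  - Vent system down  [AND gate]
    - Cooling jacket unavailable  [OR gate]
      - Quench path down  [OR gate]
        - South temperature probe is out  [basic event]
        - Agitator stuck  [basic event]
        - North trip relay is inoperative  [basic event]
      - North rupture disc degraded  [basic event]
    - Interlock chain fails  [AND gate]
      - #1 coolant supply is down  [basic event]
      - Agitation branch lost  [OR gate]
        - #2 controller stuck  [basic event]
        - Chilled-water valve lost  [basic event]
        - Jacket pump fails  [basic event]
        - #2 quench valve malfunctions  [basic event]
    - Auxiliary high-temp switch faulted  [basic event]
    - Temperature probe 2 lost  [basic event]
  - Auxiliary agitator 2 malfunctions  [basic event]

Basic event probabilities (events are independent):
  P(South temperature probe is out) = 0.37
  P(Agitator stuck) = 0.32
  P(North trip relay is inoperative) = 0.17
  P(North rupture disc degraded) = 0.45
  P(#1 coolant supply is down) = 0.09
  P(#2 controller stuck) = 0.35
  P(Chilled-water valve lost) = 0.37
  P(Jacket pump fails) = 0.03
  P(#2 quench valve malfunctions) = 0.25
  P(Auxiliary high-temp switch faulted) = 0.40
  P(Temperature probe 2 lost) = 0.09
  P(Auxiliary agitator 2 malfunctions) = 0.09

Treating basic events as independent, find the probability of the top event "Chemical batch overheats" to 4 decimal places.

0.0917

P(Quench path down) [OR] = 1 − (1−0.37) × (1−0.32) × (1−0.17) = 0.644428
P(Cooling jacket unavailable) [OR] = 1 − (1−0.644428) × (1−0.45) = 0.804435
P(Agitation branch lost) [OR] = 1 − (1−0.35) × (1−0.37) × (1−0.03) × (1−0.25) = 0.702089
P(Interlock chain fails) [AND] = 0.09 × 0.702089 = 0.063188
P(Vent system down) [AND] = 0.804435 × 0.063188 × 0.40 × 0.09 = 0.001830
P(Chemical batch overheats) [OR] = 1 − (1−0.001830) × (1−0.09) = 0.091665
Rounded to 4 decimal places: P(Chemical batch overheats) ≈ 0.0917.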